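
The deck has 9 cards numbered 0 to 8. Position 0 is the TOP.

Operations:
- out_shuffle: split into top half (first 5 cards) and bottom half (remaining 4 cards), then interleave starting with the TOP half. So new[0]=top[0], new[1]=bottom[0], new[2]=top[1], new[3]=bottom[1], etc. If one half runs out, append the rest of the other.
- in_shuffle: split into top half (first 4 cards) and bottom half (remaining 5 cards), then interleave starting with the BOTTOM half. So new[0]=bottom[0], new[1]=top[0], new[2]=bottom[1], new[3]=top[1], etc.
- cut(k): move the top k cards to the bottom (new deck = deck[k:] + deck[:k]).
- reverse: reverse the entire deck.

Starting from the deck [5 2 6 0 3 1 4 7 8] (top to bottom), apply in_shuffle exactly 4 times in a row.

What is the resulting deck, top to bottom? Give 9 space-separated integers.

Answer: 0 7 6 4 2 1 5 3 8

Derivation:
After op 1 (in_shuffle): [3 5 1 2 4 6 7 0 8]
After op 2 (in_shuffle): [4 3 6 5 7 1 0 2 8]
After op 3 (in_shuffle): [7 4 1 3 0 6 2 5 8]
After op 4 (in_shuffle): [0 7 6 4 2 1 5 3 8]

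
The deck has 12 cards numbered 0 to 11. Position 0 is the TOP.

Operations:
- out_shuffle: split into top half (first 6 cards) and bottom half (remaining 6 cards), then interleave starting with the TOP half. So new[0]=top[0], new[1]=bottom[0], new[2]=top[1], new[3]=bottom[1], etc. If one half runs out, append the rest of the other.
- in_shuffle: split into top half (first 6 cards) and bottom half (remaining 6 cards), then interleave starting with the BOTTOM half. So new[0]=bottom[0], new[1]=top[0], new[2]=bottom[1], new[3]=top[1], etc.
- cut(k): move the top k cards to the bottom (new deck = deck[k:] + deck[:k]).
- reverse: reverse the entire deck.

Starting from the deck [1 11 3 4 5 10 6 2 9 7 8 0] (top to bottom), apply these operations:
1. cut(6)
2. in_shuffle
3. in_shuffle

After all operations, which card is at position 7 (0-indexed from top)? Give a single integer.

Answer: 2

Derivation:
After op 1 (cut(6)): [6 2 9 7 8 0 1 11 3 4 5 10]
After op 2 (in_shuffle): [1 6 11 2 3 9 4 7 5 8 10 0]
After op 3 (in_shuffle): [4 1 7 6 5 11 8 2 10 3 0 9]
Position 7: card 2.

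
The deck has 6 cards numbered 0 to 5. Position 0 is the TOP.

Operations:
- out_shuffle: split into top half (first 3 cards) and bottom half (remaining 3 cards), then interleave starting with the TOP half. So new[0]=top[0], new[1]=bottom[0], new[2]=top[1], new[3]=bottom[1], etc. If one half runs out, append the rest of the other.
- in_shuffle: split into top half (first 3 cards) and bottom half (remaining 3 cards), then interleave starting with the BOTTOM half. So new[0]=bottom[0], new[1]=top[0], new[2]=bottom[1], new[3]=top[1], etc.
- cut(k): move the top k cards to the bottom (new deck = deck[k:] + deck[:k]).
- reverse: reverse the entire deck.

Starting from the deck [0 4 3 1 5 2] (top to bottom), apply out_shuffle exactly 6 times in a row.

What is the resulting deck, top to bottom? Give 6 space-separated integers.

Answer: 0 5 1 3 4 2

Derivation:
After op 1 (out_shuffle): [0 1 4 5 3 2]
After op 2 (out_shuffle): [0 5 1 3 4 2]
After op 3 (out_shuffle): [0 3 5 4 1 2]
After op 4 (out_shuffle): [0 4 3 1 5 2]
After op 5 (out_shuffle): [0 1 4 5 3 2]
After op 6 (out_shuffle): [0 5 1 3 4 2]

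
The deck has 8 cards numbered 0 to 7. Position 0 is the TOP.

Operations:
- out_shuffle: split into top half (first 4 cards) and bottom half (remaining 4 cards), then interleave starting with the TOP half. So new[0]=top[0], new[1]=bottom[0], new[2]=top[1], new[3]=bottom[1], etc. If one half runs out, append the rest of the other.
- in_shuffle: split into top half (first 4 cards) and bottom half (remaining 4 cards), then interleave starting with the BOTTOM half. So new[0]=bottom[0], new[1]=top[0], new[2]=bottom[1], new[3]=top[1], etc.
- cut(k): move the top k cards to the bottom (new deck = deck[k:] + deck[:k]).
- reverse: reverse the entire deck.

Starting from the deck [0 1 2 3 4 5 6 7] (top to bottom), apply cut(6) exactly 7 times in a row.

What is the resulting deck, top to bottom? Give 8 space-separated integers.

Answer: 2 3 4 5 6 7 0 1

Derivation:
After op 1 (cut(6)): [6 7 0 1 2 3 4 5]
After op 2 (cut(6)): [4 5 6 7 0 1 2 3]
After op 3 (cut(6)): [2 3 4 5 6 7 0 1]
After op 4 (cut(6)): [0 1 2 3 4 5 6 7]
After op 5 (cut(6)): [6 7 0 1 2 3 4 5]
After op 6 (cut(6)): [4 5 6 7 0 1 2 3]
After op 7 (cut(6)): [2 3 4 5 6 7 0 1]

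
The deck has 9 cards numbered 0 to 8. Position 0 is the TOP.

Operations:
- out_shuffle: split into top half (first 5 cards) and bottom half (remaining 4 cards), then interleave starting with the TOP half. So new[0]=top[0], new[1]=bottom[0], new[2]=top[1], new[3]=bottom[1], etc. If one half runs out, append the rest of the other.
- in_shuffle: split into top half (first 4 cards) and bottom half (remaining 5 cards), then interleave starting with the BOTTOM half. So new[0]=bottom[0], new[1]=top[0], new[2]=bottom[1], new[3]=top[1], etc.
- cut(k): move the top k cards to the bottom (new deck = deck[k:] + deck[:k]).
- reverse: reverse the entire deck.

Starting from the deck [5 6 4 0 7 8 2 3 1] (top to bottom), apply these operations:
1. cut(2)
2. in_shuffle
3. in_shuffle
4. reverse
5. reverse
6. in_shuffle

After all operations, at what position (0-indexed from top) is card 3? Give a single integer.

Answer: 2

Derivation:
After op 1 (cut(2)): [4 0 7 8 2 3 1 5 6]
After op 2 (in_shuffle): [2 4 3 0 1 7 5 8 6]
After op 3 (in_shuffle): [1 2 7 4 5 3 8 0 6]
After op 4 (reverse): [6 0 8 3 5 4 7 2 1]
After op 5 (reverse): [1 2 7 4 5 3 8 0 6]
After op 6 (in_shuffle): [5 1 3 2 8 7 0 4 6]
Card 3 is at position 2.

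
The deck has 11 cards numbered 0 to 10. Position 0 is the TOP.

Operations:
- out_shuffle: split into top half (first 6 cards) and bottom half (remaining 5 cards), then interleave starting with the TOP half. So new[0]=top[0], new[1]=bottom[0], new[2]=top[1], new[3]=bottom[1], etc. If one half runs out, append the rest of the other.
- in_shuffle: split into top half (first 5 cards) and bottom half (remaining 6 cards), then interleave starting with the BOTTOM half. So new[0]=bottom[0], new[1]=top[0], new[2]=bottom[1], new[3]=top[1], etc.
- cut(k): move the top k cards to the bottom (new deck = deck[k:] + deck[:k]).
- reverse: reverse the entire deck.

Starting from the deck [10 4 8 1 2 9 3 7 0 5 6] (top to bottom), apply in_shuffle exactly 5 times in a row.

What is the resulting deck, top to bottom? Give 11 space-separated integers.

Answer: 5 0 7 3 9 2 1 8 4 10 6

Derivation:
After op 1 (in_shuffle): [9 10 3 4 7 8 0 1 5 2 6]
After op 2 (in_shuffle): [8 9 0 10 1 3 5 4 2 7 6]
After op 3 (in_shuffle): [3 8 5 9 4 0 2 10 7 1 6]
After op 4 (in_shuffle): [0 3 2 8 10 5 7 9 1 4 6]
After op 5 (in_shuffle): [5 0 7 3 9 2 1 8 4 10 6]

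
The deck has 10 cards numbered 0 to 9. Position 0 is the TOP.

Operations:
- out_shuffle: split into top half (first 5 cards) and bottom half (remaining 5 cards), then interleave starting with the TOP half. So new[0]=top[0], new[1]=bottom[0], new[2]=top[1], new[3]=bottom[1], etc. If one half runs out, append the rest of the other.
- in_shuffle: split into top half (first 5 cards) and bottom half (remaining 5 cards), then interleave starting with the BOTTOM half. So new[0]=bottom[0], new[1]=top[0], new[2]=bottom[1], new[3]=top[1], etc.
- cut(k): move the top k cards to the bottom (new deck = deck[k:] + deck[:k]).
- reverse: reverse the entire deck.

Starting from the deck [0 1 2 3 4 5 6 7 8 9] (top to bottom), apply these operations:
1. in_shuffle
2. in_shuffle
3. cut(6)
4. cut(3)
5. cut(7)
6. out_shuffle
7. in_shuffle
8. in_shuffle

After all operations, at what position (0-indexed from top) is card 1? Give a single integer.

After op 1 (in_shuffle): [5 0 6 1 7 2 8 3 9 4]
After op 2 (in_shuffle): [2 5 8 0 3 6 9 1 4 7]
After op 3 (cut(6)): [9 1 4 7 2 5 8 0 3 6]
After op 4 (cut(3)): [7 2 5 8 0 3 6 9 1 4]
After op 5 (cut(7)): [9 1 4 7 2 5 8 0 3 6]
After op 6 (out_shuffle): [9 5 1 8 4 0 7 3 2 6]
After op 7 (in_shuffle): [0 9 7 5 3 1 2 8 6 4]
After op 8 (in_shuffle): [1 0 2 9 8 7 6 5 4 3]
Card 1 is at position 0.

Answer: 0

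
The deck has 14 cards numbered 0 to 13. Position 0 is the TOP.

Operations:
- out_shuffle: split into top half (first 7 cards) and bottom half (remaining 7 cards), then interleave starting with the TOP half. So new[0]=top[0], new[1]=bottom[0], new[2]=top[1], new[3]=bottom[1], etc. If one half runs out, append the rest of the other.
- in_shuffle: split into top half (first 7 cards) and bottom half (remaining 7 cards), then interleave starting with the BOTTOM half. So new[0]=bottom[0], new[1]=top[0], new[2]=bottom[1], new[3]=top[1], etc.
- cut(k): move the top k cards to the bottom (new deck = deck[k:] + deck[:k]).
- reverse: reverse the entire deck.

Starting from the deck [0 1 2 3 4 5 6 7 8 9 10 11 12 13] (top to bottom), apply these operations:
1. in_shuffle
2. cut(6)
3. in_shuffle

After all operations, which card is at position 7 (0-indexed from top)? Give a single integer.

After op 1 (in_shuffle): [7 0 8 1 9 2 10 3 11 4 12 5 13 6]
After op 2 (cut(6)): [10 3 11 4 12 5 13 6 7 0 8 1 9 2]
After op 3 (in_shuffle): [6 10 7 3 0 11 8 4 1 12 9 5 2 13]
Position 7: card 4.

Answer: 4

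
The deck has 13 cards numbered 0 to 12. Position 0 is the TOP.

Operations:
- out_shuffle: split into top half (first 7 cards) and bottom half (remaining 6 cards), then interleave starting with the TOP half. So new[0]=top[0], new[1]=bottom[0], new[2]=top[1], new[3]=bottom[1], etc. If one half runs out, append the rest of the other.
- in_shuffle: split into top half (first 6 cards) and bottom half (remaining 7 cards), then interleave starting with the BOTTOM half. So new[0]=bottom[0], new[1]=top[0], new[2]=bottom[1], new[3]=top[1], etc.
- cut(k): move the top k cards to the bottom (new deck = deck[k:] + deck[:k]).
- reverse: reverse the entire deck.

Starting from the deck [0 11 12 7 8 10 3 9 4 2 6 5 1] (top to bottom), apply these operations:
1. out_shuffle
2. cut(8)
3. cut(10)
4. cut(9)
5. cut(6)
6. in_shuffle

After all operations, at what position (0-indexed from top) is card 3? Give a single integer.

After op 1 (out_shuffle): [0 9 11 4 12 2 7 6 8 5 10 1 3]
After op 2 (cut(8)): [8 5 10 1 3 0 9 11 4 12 2 7 6]
After op 3 (cut(10)): [2 7 6 8 5 10 1 3 0 9 11 4 12]
After op 4 (cut(9)): [9 11 4 12 2 7 6 8 5 10 1 3 0]
After op 5 (cut(6)): [6 8 5 10 1 3 0 9 11 4 12 2 7]
After op 6 (in_shuffle): [0 6 9 8 11 5 4 10 12 1 2 3 7]
Card 3 is at position 11.

Answer: 11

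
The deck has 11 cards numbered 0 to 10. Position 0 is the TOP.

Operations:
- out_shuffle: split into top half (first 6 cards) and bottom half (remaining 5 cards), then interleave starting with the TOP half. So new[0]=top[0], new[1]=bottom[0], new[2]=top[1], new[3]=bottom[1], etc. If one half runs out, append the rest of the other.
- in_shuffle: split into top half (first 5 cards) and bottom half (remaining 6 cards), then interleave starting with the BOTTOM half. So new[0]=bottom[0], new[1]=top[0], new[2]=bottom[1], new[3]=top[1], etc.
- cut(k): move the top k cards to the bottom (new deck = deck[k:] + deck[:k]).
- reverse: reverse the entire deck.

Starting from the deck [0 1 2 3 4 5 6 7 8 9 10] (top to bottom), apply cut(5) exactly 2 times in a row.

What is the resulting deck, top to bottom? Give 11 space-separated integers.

Answer: 10 0 1 2 3 4 5 6 7 8 9

Derivation:
After op 1 (cut(5)): [5 6 7 8 9 10 0 1 2 3 4]
After op 2 (cut(5)): [10 0 1 2 3 4 5 6 7 8 9]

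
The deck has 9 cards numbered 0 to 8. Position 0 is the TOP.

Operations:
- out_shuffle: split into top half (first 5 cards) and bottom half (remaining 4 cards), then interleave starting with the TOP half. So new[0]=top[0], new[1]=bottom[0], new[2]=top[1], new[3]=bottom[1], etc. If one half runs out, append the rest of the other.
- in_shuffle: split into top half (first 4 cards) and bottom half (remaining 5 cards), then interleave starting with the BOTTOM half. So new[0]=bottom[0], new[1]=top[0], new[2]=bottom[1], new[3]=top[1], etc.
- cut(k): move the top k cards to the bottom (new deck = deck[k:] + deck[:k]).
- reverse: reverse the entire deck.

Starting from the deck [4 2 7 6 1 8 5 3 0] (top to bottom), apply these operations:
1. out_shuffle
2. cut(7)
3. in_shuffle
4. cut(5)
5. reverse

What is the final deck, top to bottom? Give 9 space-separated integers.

Answer: 7 1 5 0 2 6 8 3 4

Derivation:
After op 1 (out_shuffle): [4 8 2 5 7 3 6 0 1]
After op 2 (cut(7)): [0 1 4 8 2 5 7 3 6]
After op 3 (in_shuffle): [2 0 5 1 7 4 3 8 6]
After op 4 (cut(5)): [4 3 8 6 2 0 5 1 7]
After op 5 (reverse): [7 1 5 0 2 6 8 3 4]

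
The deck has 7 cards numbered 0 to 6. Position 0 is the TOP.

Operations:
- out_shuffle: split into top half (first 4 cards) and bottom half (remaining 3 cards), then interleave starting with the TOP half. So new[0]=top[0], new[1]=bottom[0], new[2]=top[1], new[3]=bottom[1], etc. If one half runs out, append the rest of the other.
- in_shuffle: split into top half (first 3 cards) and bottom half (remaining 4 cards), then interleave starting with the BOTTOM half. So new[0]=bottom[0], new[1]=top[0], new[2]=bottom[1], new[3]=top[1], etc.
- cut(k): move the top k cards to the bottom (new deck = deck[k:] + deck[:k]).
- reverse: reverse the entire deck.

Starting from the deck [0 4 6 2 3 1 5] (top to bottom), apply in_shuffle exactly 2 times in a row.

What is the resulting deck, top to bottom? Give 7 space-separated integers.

Answer: 4 2 1 0 6 3 5

Derivation:
After op 1 (in_shuffle): [2 0 3 4 1 6 5]
After op 2 (in_shuffle): [4 2 1 0 6 3 5]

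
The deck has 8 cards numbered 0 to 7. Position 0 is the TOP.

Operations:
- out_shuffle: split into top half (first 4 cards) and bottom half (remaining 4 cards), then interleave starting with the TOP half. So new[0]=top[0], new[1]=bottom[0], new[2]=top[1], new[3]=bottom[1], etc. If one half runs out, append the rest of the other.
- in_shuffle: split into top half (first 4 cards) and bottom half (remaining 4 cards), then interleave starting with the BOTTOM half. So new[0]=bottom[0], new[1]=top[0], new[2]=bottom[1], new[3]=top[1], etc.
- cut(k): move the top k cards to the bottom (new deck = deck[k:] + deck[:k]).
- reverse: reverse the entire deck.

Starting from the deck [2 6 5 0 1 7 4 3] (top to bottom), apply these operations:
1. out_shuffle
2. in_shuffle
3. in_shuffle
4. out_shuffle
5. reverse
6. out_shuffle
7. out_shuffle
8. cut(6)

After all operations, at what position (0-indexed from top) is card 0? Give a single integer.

Answer: 1

Derivation:
After op 1 (out_shuffle): [2 1 6 7 5 4 0 3]
After op 2 (in_shuffle): [5 2 4 1 0 6 3 7]
After op 3 (in_shuffle): [0 5 6 2 3 4 7 1]
After op 4 (out_shuffle): [0 3 5 4 6 7 2 1]
After op 5 (reverse): [1 2 7 6 4 5 3 0]
After op 6 (out_shuffle): [1 4 2 5 7 3 6 0]
After op 7 (out_shuffle): [1 7 4 3 2 6 5 0]
After op 8 (cut(6)): [5 0 1 7 4 3 2 6]
Card 0 is at position 1.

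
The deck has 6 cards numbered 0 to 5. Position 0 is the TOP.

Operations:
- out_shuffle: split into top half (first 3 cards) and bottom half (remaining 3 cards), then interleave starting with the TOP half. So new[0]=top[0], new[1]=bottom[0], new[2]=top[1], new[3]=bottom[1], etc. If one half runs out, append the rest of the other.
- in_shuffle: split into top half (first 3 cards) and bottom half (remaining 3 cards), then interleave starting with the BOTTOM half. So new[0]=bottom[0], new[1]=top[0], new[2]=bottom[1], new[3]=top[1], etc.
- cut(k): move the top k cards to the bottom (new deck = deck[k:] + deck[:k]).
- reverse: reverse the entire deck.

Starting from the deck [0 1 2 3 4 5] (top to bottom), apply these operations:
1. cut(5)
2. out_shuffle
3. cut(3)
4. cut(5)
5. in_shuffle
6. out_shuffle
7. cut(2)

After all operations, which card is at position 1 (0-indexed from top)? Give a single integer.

Answer: 2

Derivation:
After op 1 (cut(5)): [5 0 1 2 3 4]
After op 2 (out_shuffle): [5 2 0 3 1 4]
After op 3 (cut(3)): [3 1 4 5 2 0]
After op 4 (cut(5)): [0 3 1 4 5 2]
After op 5 (in_shuffle): [4 0 5 3 2 1]
After op 6 (out_shuffle): [4 3 0 2 5 1]
After op 7 (cut(2)): [0 2 5 1 4 3]
Position 1: card 2.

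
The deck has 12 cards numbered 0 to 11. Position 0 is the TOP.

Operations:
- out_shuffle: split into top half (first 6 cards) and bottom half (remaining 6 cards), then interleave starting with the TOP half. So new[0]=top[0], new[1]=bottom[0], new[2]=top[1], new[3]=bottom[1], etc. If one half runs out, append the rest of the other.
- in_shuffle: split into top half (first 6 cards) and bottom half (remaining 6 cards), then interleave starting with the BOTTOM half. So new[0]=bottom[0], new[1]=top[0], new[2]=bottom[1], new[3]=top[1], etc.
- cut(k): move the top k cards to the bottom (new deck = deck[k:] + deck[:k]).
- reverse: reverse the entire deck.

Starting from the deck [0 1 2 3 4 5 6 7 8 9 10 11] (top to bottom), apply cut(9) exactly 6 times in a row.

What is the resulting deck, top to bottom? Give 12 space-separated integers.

Answer: 6 7 8 9 10 11 0 1 2 3 4 5

Derivation:
After op 1 (cut(9)): [9 10 11 0 1 2 3 4 5 6 7 8]
After op 2 (cut(9)): [6 7 8 9 10 11 0 1 2 3 4 5]
After op 3 (cut(9)): [3 4 5 6 7 8 9 10 11 0 1 2]
After op 4 (cut(9)): [0 1 2 3 4 5 6 7 8 9 10 11]
After op 5 (cut(9)): [9 10 11 0 1 2 3 4 5 6 7 8]
After op 6 (cut(9)): [6 7 8 9 10 11 0 1 2 3 4 5]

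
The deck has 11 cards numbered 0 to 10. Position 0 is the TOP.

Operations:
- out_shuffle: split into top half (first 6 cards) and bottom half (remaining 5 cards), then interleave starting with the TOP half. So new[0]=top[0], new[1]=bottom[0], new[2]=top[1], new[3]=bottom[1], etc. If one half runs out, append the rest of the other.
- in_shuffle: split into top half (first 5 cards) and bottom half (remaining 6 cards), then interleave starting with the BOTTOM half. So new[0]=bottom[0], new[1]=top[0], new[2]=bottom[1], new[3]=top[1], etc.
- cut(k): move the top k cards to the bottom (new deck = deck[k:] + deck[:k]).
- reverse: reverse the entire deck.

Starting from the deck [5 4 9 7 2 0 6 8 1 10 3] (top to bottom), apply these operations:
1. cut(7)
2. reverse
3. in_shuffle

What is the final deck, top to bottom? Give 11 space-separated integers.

Answer: 4 6 5 0 3 2 10 7 1 9 8

Derivation:
After op 1 (cut(7)): [8 1 10 3 5 4 9 7 2 0 6]
After op 2 (reverse): [6 0 2 7 9 4 5 3 10 1 8]
After op 3 (in_shuffle): [4 6 5 0 3 2 10 7 1 9 8]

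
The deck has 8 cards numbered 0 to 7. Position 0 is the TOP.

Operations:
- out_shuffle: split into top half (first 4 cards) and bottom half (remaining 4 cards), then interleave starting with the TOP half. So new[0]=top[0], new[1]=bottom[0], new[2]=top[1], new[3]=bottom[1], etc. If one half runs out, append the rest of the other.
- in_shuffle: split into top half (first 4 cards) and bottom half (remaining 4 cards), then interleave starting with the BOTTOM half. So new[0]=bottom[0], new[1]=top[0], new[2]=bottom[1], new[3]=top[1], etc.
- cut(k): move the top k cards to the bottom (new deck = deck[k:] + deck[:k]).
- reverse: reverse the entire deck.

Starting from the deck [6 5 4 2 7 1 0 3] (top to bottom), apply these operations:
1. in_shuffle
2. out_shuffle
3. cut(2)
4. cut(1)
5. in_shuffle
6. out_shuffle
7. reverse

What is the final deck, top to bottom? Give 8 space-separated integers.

After op 1 (in_shuffle): [7 6 1 5 0 4 3 2]
After op 2 (out_shuffle): [7 0 6 4 1 3 5 2]
After op 3 (cut(2)): [6 4 1 3 5 2 7 0]
After op 4 (cut(1)): [4 1 3 5 2 7 0 6]
After op 5 (in_shuffle): [2 4 7 1 0 3 6 5]
After op 6 (out_shuffle): [2 0 4 3 7 6 1 5]
After op 7 (reverse): [5 1 6 7 3 4 0 2]

Answer: 5 1 6 7 3 4 0 2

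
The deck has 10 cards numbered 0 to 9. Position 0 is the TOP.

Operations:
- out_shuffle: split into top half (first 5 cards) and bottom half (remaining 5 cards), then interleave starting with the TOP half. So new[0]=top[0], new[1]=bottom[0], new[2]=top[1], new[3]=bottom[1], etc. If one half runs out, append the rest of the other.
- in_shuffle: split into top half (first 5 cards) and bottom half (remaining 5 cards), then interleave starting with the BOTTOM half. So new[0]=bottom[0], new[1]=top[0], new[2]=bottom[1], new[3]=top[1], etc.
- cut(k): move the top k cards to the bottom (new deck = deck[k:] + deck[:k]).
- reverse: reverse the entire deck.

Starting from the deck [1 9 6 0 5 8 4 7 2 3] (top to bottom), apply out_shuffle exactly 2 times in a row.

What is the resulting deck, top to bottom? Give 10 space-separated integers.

Answer: 1 7 8 0 9 2 4 5 6 3

Derivation:
After op 1 (out_shuffle): [1 8 9 4 6 7 0 2 5 3]
After op 2 (out_shuffle): [1 7 8 0 9 2 4 5 6 3]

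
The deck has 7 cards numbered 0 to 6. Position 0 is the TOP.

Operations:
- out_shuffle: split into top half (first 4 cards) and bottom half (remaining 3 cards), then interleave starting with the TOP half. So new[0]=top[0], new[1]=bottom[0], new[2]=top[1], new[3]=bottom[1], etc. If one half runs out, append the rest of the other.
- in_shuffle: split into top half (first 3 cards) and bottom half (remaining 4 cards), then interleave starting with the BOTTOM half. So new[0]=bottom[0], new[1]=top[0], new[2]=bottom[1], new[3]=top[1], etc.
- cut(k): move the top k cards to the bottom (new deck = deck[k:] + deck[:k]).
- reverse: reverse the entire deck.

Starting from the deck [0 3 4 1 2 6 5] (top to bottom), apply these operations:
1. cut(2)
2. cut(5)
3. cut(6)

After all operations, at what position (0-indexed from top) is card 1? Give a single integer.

After op 1 (cut(2)): [4 1 2 6 5 0 3]
After op 2 (cut(5)): [0 3 4 1 2 6 5]
After op 3 (cut(6)): [5 0 3 4 1 2 6]
Card 1 is at position 4.

Answer: 4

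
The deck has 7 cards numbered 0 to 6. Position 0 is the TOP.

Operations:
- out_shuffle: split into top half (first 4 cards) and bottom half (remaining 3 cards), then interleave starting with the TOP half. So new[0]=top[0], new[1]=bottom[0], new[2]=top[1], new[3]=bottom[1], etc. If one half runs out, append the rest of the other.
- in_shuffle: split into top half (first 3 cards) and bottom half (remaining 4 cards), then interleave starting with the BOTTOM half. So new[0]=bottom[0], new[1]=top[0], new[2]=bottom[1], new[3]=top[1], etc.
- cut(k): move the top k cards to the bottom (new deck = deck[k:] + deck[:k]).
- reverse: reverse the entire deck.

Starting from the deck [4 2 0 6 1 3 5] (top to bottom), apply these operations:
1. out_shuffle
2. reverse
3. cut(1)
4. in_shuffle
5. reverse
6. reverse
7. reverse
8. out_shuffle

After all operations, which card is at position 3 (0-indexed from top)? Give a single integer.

After op 1 (out_shuffle): [4 1 2 3 0 5 6]
After op 2 (reverse): [6 5 0 3 2 1 4]
After op 3 (cut(1)): [5 0 3 2 1 4 6]
After op 4 (in_shuffle): [2 5 1 0 4 3 6]
After op 5 (reverse): [6 3 4 0 1 5 2]
After op 6 (reverse): [2 5 1 0 4 3 6]
After op 7 (reverse): [6 3 4 0 1 5 2]
After op 8 (out_shuffle): [6 1 3 5 4 2 0]
Position 3: card 5.

Answer: 5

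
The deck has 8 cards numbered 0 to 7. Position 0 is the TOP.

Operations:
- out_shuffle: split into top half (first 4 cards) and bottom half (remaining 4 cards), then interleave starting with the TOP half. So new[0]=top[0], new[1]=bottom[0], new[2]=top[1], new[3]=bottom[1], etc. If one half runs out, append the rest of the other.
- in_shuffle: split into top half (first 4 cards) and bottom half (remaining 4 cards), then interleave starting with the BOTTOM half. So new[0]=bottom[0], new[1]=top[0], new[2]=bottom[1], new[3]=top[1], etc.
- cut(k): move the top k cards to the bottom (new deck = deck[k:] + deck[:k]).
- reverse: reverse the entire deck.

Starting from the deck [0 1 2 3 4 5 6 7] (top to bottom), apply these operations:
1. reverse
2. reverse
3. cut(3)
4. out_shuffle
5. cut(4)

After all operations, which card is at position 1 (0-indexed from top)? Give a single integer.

Answer: 1

Derivation:
After op 1 (reverse): [7 6 5 4 3 2 1 0]
After op 2 (reverse): [0 1 2 3 4 5 6 7]
After op 3 (cut(3)): [3 4 5 6 7 0 1 2]
After op 4 (out_shuffle): [3 7 4 0 5 1 6 2]
After op 5 (cut(4)): [5 1 6 2 3 7 4 0]
Position 1: card 1.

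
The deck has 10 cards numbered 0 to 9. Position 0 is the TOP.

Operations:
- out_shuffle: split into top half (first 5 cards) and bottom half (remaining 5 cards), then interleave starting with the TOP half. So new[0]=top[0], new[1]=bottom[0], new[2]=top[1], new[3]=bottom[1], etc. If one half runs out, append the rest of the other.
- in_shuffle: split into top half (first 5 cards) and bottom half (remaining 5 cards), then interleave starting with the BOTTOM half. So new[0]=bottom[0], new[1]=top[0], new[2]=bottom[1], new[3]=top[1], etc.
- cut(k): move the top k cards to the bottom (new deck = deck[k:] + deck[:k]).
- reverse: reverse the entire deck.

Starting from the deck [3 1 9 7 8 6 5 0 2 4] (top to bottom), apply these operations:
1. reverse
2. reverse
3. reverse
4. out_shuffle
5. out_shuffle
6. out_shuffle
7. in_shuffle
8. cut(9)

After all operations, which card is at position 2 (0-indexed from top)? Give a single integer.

After op 1 (reverse): [4 2 0 5 6 8 7 9 1 3]
After op 2 (reverse): [3 1 9 7 8 6 5 0 2 4]
After op 3 (reverse): [4 2 0 5 6 8 7 9 1 3]
After op 4 (out_shuffle): [4 8 2 7 0 9 5 1 6 3]
After op 5 (out_shuffle): [4 9 8 5 2 1 7 6 0 3]
After op 6 (out_shuffle): [4 1 9 7 8 6 5 0 2 3]
After op 7 (in_shuffle): [6 4 5 1 0 9 2 7 3 8]
After op 8 (cut(9)): [8 6 4 5 1 0 9 2 7 3]
Position 2: card 4.

Answer: 4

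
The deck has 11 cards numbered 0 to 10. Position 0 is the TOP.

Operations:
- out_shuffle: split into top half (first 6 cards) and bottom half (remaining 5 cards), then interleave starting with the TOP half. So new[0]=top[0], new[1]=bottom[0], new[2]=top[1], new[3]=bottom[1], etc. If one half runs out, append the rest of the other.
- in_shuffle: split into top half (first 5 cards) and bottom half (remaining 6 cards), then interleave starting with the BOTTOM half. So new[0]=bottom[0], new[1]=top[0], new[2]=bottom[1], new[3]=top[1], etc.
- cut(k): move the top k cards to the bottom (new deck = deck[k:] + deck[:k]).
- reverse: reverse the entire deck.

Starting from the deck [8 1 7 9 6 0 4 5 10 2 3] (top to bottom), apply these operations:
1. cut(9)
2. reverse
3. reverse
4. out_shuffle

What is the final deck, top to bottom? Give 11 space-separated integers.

After op 1 (cut(9)): [2 3 8 1 7 9 6 0 4 5 10]
After op 2 (reverse): [10 5 4 0 6 9 7 1 8 3 2]
After op 3 (reverse): [2 3 8 1 7 9 6 0 4 5 10]
After op 4 (out_shuffle): [2 6 3 0 8 4 1 5 7 10 9]

Answer: 2 6 3 0 8 4 1 5 7 10 9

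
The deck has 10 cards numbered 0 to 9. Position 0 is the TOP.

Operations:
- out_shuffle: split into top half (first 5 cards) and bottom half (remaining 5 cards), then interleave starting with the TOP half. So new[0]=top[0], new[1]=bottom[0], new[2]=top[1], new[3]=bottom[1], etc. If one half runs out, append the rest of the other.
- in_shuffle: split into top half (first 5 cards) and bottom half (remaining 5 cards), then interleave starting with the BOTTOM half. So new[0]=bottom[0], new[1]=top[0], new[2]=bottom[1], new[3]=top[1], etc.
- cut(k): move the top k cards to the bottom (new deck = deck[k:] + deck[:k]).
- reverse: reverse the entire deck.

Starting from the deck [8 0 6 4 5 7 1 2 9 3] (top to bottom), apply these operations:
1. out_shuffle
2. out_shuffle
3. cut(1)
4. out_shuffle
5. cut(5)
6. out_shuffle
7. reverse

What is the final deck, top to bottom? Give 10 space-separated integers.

After op 1 (out_shuffle): [8 7 0 1 6 2 4 9 5 3]
After op 2 (out_shuffle): [8 2 7 4 0 9 1 5 6 3]
After op 3 (cut(1)): [2 7 4 0 9 1 5 6 3 8]
After op 4 (out_shuffle): [2 1 7 5 4 6 0 3 9 8]
After op 5 (cut(5)): [6 0 3 9 8 2 1 7 5 4]
After op 6 (out_shuffle): [6 2 0 1 3 7 9 5 8 4]
After op 7 (reverse): [4 8 5 9 7 3 1 0 2 6]

Answer: 4 8 5 9 7 3 1 0 2 6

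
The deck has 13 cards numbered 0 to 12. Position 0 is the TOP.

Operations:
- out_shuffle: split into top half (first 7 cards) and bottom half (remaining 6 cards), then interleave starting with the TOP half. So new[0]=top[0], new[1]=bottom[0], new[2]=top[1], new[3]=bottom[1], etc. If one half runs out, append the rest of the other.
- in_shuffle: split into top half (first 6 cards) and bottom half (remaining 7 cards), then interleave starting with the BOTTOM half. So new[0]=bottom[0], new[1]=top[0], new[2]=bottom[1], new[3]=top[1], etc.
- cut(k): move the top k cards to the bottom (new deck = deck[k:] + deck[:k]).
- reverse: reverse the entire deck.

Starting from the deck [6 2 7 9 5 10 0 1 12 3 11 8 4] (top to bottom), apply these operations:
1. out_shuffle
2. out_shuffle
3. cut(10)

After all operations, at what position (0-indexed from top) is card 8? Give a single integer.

Answer: 8

Derivation:
After op 1 (out_shuffle): [6 1 2 12 7 3 9 11 5 8 10 4 0]
After op 2 (out_shuffle): [6 11 1 5 2 8 12 10 7 4 3 0 9]
After op 3 (cut(10)): [3 0 9 6 11 1 5 2 8 12 10 7 4]
Card 8 is at position 8.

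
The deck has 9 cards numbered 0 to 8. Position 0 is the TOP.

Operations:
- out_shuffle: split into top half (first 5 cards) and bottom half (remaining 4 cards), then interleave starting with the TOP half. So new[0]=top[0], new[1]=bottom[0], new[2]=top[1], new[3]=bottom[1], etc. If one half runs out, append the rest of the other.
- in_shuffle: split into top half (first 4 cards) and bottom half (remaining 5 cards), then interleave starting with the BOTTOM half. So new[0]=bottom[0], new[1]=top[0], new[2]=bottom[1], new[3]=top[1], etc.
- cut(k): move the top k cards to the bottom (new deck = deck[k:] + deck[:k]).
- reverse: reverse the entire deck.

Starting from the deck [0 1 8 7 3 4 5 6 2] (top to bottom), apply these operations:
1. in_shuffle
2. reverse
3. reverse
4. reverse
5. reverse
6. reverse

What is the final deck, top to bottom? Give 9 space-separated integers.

After op 1 (in_shuffle): [3 0 4 1 5 8 6 7 2]
After op 2 (reverse): [2 7 6 8 5 1 4 0 3]
After op 3 (reverse): [3 0 4 1 5 8 6 7 2]
After op 4 (reverse): [2 7 6 8 5 1 4 0 3]
After op 5 (reverse): [3 0 4 1 5 8 6 7 2]
After op 6 (reverse): [2 7 6 8 5 1 4 0 3]

Answer: 2 7 6 8 5 1 4 0 3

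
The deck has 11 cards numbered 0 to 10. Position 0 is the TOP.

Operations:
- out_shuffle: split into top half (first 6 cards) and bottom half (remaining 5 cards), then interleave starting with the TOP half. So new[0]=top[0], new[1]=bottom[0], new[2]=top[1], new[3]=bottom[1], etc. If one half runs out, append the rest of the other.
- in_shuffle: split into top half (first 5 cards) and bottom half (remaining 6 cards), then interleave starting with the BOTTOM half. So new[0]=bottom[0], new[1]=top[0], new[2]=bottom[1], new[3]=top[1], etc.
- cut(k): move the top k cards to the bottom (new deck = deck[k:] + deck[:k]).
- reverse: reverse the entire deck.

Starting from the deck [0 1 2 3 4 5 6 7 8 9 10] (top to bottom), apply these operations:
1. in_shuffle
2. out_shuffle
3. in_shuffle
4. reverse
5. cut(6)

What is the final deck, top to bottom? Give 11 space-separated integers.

After op 1 (in_shuffle): [5 0 6 1 7 2 8 3 9 4 10]
After op 2 (out_shuffle): [5 8 0 3 6 9 1 4 7 10 2]
After op 3 (in_shuffle): [9 5 1 8 4 0 7 3 10 6 2]
After op 4 (reverse): [2 6 10 3 7 0 4 8 1 5 9]
After op 5 (cut(6)): [4 8 1 5 9 2 6 10 3 7 0]

Answer: 4 8 1 5 9 2 6 10 3 7 0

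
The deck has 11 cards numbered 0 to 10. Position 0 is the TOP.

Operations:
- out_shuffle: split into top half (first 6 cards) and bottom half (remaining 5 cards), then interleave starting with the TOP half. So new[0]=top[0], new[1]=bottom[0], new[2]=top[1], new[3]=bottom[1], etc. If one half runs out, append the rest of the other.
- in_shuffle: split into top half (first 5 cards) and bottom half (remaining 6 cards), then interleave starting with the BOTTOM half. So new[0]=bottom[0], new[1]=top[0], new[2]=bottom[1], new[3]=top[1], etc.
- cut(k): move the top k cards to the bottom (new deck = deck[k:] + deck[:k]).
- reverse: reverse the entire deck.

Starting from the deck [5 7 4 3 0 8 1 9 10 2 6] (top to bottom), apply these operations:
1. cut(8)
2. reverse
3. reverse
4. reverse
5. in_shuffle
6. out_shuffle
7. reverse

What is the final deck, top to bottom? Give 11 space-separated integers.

After op 1 (cut(8)): [10 2 6 5 7 4 3 0 8 1 9]
After op 2 (reverse): [9 1 8 0 3 4 7 5 6 2 10]
After op 3 (reverse): [10 2 6 5 7 4 3 0 8 1 9]
After op 4 (reverse): [9 1 8 0 3 4 7 5 6 2 10]
After op 5 (in_shuffle): [4 9 7 1 5 8 6 0 2 3 10]
After op 6 (out_shuffle): [4 6 9 0 7 2 1 3 5 10 8]
After op 7 (reverse): [8 10 5 3 1 2 7 0 9 6 4]

Answer: 8 10 5 3 1 2 7 0 9 6 4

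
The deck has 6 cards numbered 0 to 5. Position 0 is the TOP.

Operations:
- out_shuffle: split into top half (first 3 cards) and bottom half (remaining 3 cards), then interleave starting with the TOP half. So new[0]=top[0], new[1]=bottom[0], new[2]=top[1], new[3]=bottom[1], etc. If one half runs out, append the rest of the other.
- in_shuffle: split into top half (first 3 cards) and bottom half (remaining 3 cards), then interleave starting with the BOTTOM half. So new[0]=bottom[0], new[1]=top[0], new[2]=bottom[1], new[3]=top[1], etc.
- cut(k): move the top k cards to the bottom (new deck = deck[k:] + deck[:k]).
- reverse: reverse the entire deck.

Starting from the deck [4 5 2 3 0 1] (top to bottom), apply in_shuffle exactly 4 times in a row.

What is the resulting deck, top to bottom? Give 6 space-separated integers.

After op 1 (in_shuffle): [3 4 0 5 1 2]
After op 2 (in_shuffle): [5 3 1 4 2 0]
After op 3 (in_shuffle): [4 5 2 3 0 1]
After op 4 (in_shuffle): [3 4 0 5 1 2]

Answer: 3 4 0 5 1 2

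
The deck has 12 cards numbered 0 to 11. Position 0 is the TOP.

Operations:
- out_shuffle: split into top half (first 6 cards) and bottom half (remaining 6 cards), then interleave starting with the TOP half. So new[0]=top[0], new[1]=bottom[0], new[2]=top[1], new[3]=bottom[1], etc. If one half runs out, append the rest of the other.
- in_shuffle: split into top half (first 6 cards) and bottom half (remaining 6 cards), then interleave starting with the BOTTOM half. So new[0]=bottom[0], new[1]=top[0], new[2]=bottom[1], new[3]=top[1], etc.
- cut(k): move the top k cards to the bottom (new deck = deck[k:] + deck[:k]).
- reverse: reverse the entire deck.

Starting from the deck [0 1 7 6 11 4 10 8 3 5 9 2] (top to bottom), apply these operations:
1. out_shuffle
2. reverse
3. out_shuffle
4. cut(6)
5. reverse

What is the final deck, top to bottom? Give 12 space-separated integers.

After op 1 (out_shuffle): [0 10 1 8 7 3 6 5 11 9 4 2]
After op 2 (reverse): [2 4 9 11 5 6 3 7 8 1 10 0]
After op 3 (out_shuffle): [2 3 4 7 9 8 11 1 5 10 6 0]
After op 4 (cut(6)): [11 1 5 10 6 0 2 3 4 7 9 8]
After op 5 (reverse): [8 9 7 4 3 2 0 6 10 5 1 11]

Answer: 8 9 7 4 3 2 0 6 10 5 1 11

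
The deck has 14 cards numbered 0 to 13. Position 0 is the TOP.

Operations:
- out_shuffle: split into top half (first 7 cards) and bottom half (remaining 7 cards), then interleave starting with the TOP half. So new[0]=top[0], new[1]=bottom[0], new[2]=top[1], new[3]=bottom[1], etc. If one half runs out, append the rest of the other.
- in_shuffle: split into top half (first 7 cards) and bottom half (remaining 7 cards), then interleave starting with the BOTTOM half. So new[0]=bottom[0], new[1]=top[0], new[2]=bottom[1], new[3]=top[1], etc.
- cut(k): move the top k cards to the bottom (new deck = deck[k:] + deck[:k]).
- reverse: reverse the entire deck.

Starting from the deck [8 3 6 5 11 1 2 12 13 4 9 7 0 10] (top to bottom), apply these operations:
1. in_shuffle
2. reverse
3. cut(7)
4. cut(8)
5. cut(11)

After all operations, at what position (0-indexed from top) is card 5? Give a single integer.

After op 1 (in_shuffle): [12 8 13 3 4 6 9 5 7 11 0 1 10 2]
After op 2 (reverse): [2 10 1 0 11 7 5 9 6 4 3 13 8 12]
After op 3 (cut(7)): [9 6 4 3 13 8 12 2 10 1 0 11 7 5]
After op 4 (cut(8)): [10 1 0 11 7 5 9 6 4 3 13 8 12 2]
After op 5 (cut(11)): [8 12 2 10 1 0 11 7 5 9 6 4 3 13]
Card 5 is at position 8.

Answer: 8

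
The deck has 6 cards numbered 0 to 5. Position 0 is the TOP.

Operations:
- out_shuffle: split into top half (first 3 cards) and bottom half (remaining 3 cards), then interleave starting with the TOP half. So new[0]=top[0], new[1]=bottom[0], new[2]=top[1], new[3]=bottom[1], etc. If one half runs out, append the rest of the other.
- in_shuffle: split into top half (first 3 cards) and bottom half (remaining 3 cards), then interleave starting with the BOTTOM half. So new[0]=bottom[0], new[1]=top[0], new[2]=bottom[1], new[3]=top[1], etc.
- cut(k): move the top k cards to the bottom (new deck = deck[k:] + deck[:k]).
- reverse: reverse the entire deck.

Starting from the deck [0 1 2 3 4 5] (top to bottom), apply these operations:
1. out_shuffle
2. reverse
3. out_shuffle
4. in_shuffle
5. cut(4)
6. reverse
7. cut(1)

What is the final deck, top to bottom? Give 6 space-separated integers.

After op 1 (out_shuffle): [0 3 1 4 2 5]
After op 2 (reverse): [5 2 4 1 3 0]
After op 3 (out_shuffle): [5 1 2 3 4 0]
After op 4 (in_shuffle): [3 5 4 1 0 2]
After op 5 (cut(4)): [0 2 3 5 4 1]
After op 6 (reverse): [1 4 5 3 2 0]
After op 7 (cut(1)): [4 5 3 2 0 1]

Answer: 4 5 3 2 0 1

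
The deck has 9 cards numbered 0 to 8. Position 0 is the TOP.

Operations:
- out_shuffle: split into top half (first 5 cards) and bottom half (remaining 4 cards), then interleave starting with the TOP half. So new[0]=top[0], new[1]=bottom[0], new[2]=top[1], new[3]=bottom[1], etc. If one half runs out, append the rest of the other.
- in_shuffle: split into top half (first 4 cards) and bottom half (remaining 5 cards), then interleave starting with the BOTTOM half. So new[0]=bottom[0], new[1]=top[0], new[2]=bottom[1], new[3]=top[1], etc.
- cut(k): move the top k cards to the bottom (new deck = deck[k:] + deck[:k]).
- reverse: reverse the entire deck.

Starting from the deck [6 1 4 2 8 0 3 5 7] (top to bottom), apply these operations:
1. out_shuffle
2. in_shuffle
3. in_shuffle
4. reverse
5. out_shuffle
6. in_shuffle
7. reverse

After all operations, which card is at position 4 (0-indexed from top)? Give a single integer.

After op 1 (out_shuffle): [6 0 1 3 4 5 2 7 8]
After op 2 (in_shuffle): [4 6 5 0 2 1 7 3 8]
After op 3 (in_shuffle): [2 4 1 6 7 5 3 0 8]
After op 4 (reverse): [8 0 3 5 7 6 1 4 2]
After op 5 (out_shuffle): [8 6 0 1 3 4 5 2 7]
After op 6 (in_shuffle): [3 8 4 6 5 0 2 1 7]
After op 7 (reverse): [7 1 2 0 5 6 4 8 3]
Position 4: card 5.

Answer: 5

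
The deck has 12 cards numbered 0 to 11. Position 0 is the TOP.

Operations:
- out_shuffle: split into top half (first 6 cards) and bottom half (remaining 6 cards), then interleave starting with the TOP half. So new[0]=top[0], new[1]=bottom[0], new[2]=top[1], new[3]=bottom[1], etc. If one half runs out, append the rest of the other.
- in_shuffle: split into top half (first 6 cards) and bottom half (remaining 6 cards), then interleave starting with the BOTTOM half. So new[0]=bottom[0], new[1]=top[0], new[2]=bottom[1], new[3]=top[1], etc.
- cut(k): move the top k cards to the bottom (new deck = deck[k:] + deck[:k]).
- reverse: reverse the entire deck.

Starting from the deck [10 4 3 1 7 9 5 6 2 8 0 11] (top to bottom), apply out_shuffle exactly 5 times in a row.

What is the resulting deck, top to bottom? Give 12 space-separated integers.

After op 1 (out_shuffle): [10 5 4 6 3 2 1 8 7 0 9 11]
After op 2 (out_shuffle): [10 1 5 8 4 7 6 0 3 9 2 11]
After op 3 (out_shuffle): [10 6 1 0 5 3 8 9 4 2 7 11]
After op 4 (out_shuffle): [10 8 6 9 1 4 0 2 5 7 3 11]
After op 5 (out_shuffle): [10 0 8 2 6 5 9 7 1 3 4 11]

Answer: 10 0 8 2 6 5 9 7 1 3 4 11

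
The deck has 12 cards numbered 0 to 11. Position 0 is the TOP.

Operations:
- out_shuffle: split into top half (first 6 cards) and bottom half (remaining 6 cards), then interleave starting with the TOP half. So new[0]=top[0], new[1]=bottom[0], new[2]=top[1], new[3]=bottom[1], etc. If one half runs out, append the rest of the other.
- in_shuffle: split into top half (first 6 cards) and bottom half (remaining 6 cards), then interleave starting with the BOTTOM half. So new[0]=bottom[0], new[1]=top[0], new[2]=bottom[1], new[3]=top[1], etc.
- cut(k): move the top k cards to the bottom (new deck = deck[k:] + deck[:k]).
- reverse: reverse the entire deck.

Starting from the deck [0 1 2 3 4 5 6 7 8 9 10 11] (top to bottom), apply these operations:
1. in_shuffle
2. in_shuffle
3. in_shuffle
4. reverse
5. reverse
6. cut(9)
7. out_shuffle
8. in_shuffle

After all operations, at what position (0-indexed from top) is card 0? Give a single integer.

Answer: 6

Derivation:
After op 1 (in_shuffle): [6 0 7 1 8 2 9 3 10 4 11 5]
After op 2 (in_shuffle): [9 6 3 0 10 7 4 1 11 8 5 2]
After op 3 (in_shuffle): [4 9 1 6 11 3 8 0 5 10 2 7]
After op 4 (reverse): [7 2 10 5 0 8 3 11 6 1 9 4]
After op 5 (reverse): [4 9 1 6 11 3 8 0 5 10 2 7]
After op 6 (cut(9)): [10 2 7 4 9 1 6 11 3 8 0 5]
After op 7 (out_shuffle): [10 6 2 11 7 3 4 8 9 0 1 5]
After op 8 (in_shuffle): [4 10 8 6 9 2 0 11 1 7 5 3]
Card 0 is at position 6.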